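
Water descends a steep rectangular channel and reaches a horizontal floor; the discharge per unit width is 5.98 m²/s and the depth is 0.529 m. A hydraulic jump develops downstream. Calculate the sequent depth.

y₂ = 3.46 m

V₁ = q/y₁ = 5.98/0.529 = 11.3 m/s. Fr₁ = V₁/√(g·y₁) = 11.3/√(9.81×0.529) = 4.96.
Conjugate-depth relation: y₂/y₁ = ½[√(1 + 8Fr₁²) − 1] = ½[√198.0 − 1] = 6.54.
y₂ = 6.54 × 0.529 = 3.46 m.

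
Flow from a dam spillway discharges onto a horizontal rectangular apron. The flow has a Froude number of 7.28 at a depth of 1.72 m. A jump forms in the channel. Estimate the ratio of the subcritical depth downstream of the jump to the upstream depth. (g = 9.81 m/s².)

Fr₁ = 7.28 (given).
By Bélanger, y₂/y₁ = ½[√(1 + 8Fr₁²) − 1] = ½[√425.0 − 1] = 9.81.

y₂/y₁ = 9.81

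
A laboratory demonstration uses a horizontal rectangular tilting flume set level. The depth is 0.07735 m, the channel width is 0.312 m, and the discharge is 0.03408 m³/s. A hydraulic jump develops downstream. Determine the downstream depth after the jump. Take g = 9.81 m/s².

y₂ = 0.1428 m

q = Q/b = 0.03408/0.312 = 0.1092 m²/s; V₁ = q/y₁ = 1.412 m/s. Fr₁ = V₁/√(g·y₁) = 1.621.
From the momentum equation for a rectangular channel, y₂/y₁ = ½[√(1 + 8Fr₁²) − 1] = ½[√22.025 − 1] = 1.847.
y₂ = 1.847 × 0.07735 = 0.1428 m.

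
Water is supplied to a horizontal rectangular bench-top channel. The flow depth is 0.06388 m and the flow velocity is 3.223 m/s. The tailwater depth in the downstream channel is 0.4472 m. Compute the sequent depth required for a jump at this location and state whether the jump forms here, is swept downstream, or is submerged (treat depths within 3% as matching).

Fr₁ = V₁/√(g·y₁) = 3.223/√(9.81×0.06388) = 4.071.
Conjugate-depth relation: y₂/y₁ = ½[√(1 + 8Fr₁²) − 1] = ½[√133.61 − 1] = 5.279.
y₂ = 5.279 × 0.06388 = 0.3373 m.
Tailwater y_tw = 0.4472 m: y_tw > y₂, so the jump is submerged.

y₂ = 0.3373 m; the jump is submerged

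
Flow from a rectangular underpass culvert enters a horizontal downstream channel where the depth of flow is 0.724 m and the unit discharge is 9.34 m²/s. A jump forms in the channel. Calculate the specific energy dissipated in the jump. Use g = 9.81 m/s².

V₁ = q/y₁ = 9.34/0.724 = 12.9 m/s. Fr₁ = V₁/√(g·y₁) = 12.9/√(9.81×0.724) = 4.84.
From the momentum equation for a rectangular channel, y₂/y₁ = ½[√(1 + 8Fr₁²) − 1] = ½[√188.5 − 1] = 6.36.
y₂ = 6.36 × 0.724 = 4.61 m.
Head loss: ΔE = (y₂ − y₁)³/(4y₁y₂) = (4.61 − 0.724)³/(4×0.724×4.61) = 58.6/13.3 = 4.39 m.

ΔE = 4.39 m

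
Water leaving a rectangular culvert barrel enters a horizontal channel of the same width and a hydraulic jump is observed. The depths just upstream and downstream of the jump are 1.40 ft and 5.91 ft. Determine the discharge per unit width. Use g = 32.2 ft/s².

q = 31.2 ft²/s

For a rectangular channel the momentum equation gives q² = ½·g·y₁·y₂·(y₁ + y₂) = ½×32.2×1.40×5.91×7.31 = 974.
q = √974 = 31.2 ft²/s.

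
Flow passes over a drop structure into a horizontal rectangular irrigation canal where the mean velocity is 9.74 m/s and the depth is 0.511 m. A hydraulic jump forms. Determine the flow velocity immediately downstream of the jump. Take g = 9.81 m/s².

Fr₁ = V₁/√(g·y₁) = 9.74/√(9.81×0.511) = 4.35.
Bélanger equation: y₂/y₁ = ½[√(1 + 8Fr₁²) − 1] = ½[√152.4 − 1] = 5.67.
y₂ = 5.67 × 0.511 = 2.90 m.
q = V₁·y₁ = 9.74 × 0.511 = 4.98 m²/s.
V₂ = q/y₂ = 4.98/2.90 = 1.72 m/s.

V₂ = 1.72 m/s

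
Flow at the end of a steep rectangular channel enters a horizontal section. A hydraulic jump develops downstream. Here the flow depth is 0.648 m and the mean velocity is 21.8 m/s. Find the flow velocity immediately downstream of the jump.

V₂ = 1.86 m/s

Fr₁ = V₁/√(g·y₁) = 21.8/√(9.81×0.648) = 8.65.
From the momentum equation for a rectangular channel, y₂/y₁ = ½[√(1 + 8Fr₁²) − 1] = ½[√599.1 − 1] = 11.7.
y₂ = 11.7 × 0.648 = 7.61 m.
q = V₁·y₁ = 21.8 × 0.648 = 14.1 m²/s.
V₂ = q/y₂ = 14.1/7.61 = 1.86 m/s.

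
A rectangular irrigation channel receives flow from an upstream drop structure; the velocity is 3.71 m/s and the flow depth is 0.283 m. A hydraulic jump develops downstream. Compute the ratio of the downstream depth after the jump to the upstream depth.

y₂/y₁ = 2.69

Fr₁ = V₁/√(g·y₁) = 3.71/√(9.81×0.283) = 2.23.
By Bélanger, y₂/y₁ = ½[√(1 + 8Fr₁²) − 1] = ½[√40.66 − 1] = 2.69.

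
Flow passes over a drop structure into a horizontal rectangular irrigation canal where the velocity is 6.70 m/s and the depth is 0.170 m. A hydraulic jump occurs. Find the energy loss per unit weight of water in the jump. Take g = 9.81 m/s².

Fr₁ = V₁/√(g·y₁) = 6.70/√(9.81×0.170) = 5.19.
Conjugate-depth relation: y₂/y₁ = ½[√(1 + 8Fr₁²) − 1] = ½[√216.3 − 1] = 6.85.
y₂ = 6.85 × 0.170 = 1.17 m.
Head loss: ΔE = (y₂ − y₁)³/(4y₁y₂) = (1.17 − 0.170)³/(4×0.170×1.17) = 0.986/0.792 = 1.24 m.

ΔE = 1.24 m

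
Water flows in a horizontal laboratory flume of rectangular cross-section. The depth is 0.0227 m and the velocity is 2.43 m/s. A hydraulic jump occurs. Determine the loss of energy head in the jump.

Fr₁ = V₁/√(g·y₁) = 2.43/√(9.81×0.0227) = 5.15.
Sequent-depth ratio: y₂/y₁ = ½[√(1 + 8Fr₁²) − 1] = ½[√213.1 − 1] = 6.80.
y₂ = 6.80 × 0.0227 = 0.154 m.
q = V₁·y₁ = 2.43 × 0.0227 = 0.0552 m²/s. V₂ = q/y₂ = 0.0552/0.154 = 0.357 m/s. E₁ = y₁ + V₁²/2g = 0.324 m; E₂ = y₂ + V₂²/2g = 0.161 m. ΔE = E₁ − E₂ = 0.163 m.

ΔE = 0.163 m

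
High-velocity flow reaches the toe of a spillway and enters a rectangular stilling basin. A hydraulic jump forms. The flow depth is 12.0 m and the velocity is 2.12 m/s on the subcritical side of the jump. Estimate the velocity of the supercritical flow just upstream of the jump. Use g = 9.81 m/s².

Fr₂ = V₂/√(g·y₂) = 2.12/√(9.81×12.0) = 0.195.
The Bélanger relation is symmetric: y₁/y₂ = ½[√(1 + 8Fr₂²) − 1] = ½[√1.305 − 1] = 0.0713.
y₁ = 0.0713 × 12.0 = 0.855 m.
V₁ = q/y₁ = 25.4/0.855 = 29.7 m/s.

V₁ = 29.7 m/s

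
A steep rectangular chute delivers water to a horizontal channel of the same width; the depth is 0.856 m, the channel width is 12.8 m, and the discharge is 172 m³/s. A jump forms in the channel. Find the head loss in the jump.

ΔE = 7.03 m

q = Q/b = 172/12.8 = 13.4 m²/s; V₁ = q/y₁ = 15.7 m/s. Fr₁ = V₁/√(g·y₁) = 5.42.
Conjugate-depth relation: y₂/y₁ = ½[√(1 + 8Fr₁²) − 1] = ½[√235.8 − 1] = 7.18.
y₂ = 7.18 × 0.856 = 6.14 m.
Head loss: ΔE = (y₂ − y₁)³/(4y₁y₂) = (6.14 − 0.856)³/(4×0.856×6.14) = 148/21.0 = 7.03 m.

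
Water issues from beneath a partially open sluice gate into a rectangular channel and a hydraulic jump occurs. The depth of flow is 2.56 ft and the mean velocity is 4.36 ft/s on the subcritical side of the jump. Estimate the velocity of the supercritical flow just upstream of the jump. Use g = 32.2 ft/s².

V₁ = 12.7 ft/s

Fr₂ = V₂/√(g·y₂) = 4.36/√(32.2×2.56) = 0.480.
Applying the sequent-depth relation in reverse, y₁/y₂ = ½[√(1 + 8Fr₂²) − 1] = ½[√2.845 − 1] = 0.343.
y₁ = 0.343 × 2.56 = 0.879 ft.
V₁ = q/y₁ = 11.2/0.879 = 12.7 ft/s.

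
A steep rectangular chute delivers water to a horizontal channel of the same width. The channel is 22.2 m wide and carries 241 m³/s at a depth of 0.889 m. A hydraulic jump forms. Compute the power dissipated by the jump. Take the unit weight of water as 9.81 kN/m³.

q = Q/b = 241/22.2 = 10.9 m²/s; V₁ = q/y₁ = 12.2 m/s. Fr₁ = V₁/√(g·y₁) = 4.14.
Conjugate-depth relation: y₂/y₁ = ½[√(1 + 8Fr₁²) − 1] = ½[√137.8 − 1] = 5.37.
y₂ = 5.37 × 0.889 = 4.77 m.
V₂ = q/y₂ = 10.9/4.77 = 2.27 m/s. E₁ = y₁ + V₁²/2g = 8.49 m; E₂ = y₂ + V₂²/2g = 5.04 m. ΔE = E₁ − E₂ = 3.45 m.
P = γ·Q·ΔE = 9.81 × 241 × 3.45 = 8162 kW.

P = 8162 kW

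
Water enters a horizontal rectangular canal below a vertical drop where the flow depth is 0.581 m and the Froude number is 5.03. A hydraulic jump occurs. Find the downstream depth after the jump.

y₂ = 3.85 m

Fr₁ = 5.03 (given).
From the momentum equation for a rectangular channel, y₂/y₁ = ½[√(1 + 8Fr₁²) − 1] = ½[√203.4 − 1] = 6.63.
y₂ = 6.63 × 0.581 = 3.85 m.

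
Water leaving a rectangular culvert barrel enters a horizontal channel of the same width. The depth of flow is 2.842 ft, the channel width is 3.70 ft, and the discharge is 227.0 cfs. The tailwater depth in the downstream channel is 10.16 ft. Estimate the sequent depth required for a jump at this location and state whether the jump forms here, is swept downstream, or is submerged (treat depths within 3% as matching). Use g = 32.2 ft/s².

q = Q/b = 227.0/3.70 = 61.35 ft²/s; V₁ = q/y₁ = 21.59 ft/s. Fr₁ = V₁/√(g·y₁) = 2.257.
Sequent-depth ratio: y₂/y₁ = ½[√(1 + 8Fr₁²) − 1] = ½[√41.739 − 1] = 2.730.
y₂ = 2.730 × 2.842 = 7.759 ft.
Tailwater y_tw = 10.16 ft: y_tw > y₂, so the jump is submerged.

y₂ = 7.759 ft; the jump is submerged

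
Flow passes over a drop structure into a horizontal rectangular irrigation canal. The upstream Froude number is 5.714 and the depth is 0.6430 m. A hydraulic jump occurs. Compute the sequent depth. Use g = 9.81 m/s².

y₂ = 4.884 m

Fr₁ = 5.714 (given).
Bélanger equation: y₂/y₁ = ½[√(1 + 8Fr₁²) − 1] = ½[√262.20 − 1] = 7.596.
y₂ = 7.596 × 0.6430 = 4.884 m.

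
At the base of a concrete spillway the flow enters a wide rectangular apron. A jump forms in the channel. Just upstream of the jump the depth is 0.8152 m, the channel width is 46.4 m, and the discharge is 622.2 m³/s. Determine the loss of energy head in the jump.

ΔE = 8.065 m

q = Q/b = 622.2/46.4 = 13.41 m²/s; V₁ = q/y₁ = 16.45 m/s. Fr₁ = V₁/√(g·y₁) = 5.817.
By Bélanger, y₂/y₁ = ½[√(1 + 8Fr₁²) − 1] = ½[√271.68 − 1] = 7.741.
y₂ = 7.741 × 0.8152 = 6.311 m.
V₂ = q/y₂ = 13.41/6.311 = 2.125 m/s. E₁ = y₁ + V₁²/2g = 14.61 m; E₂ = y₂ + V₂²/2g = 6.541 m. ΔE = E₁ − E₂ = 8.065 m.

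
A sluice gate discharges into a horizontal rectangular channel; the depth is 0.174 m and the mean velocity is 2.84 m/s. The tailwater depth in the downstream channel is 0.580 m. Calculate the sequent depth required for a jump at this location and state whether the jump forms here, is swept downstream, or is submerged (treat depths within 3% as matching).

Fr₁ = V₁/√(g·y₁) = 2.84/√(9.81×0.174) = 2.17.
Sequent-depth ratio: y₂/y₁ = ½[√(1 + 8Fr₁²) − 1] = ½[√38.80 − 1] = 2.61.
y₂ = 2.61 × 0.174 = 0.455 m.
Tailwater y_tw = 0.580 m: y_tw > y₂, so the jump is submerged.

y₂ = 0.455 m; the jump is submerged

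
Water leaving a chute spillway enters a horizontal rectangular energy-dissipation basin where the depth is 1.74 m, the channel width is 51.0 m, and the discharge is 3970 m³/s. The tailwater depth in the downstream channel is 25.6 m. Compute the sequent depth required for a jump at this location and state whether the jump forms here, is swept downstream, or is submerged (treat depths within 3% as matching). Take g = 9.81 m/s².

q = Q/b = 3970/51.0 = 77.8 m²/s; V₁ = q/y₁ = 44.7 m/s. Fr₁ = V₁/√(g·y₁) = 10.8.
By Bélanger, y₂/y₁ = ½[√(1 + 8Fr₁²) − 1] = ½[√939.0 − 1] = 14.8.
y₂ = 14.8 × 1.74 = 25.8 m.
Tailwater y_tw = 25.6 m: y_tw ≈ y₂, so the jump forms here.

y₂ = 25.8 m; the jump forms here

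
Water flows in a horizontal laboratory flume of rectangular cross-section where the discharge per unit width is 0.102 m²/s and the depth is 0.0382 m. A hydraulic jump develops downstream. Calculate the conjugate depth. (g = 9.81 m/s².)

y₂ = 0.217 m

V₁ = q/y₁ = 0.102/0.0382 = 2.67 m/s. Fr₁ = V₁/√(g·y₁) = 2.67/√(9.81×0.0382) = 4.36.
By Bélanger, y₂/y₁ = ½[√(1 + 8Fr₁²) − 1] = ½[√153.2 − 1] = 5.69.
y₂ = 5.69 × 0.0382 = 0.217 m.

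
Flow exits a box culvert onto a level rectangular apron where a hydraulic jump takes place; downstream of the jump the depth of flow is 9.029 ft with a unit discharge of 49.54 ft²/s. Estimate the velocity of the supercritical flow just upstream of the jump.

V₂ = q/y₂ = 49.54/9.029 = 5.487 ft/s; Fr₂ = V₂/√(g·y₂) = 0.3218.
Applying the sequent-depth relation in reverse, y₁/y₂ = ½[√(1 + 8Fr₂²) − 1] = ½[√1.8284 − 1] = 0.1761.
y₁ = 0.1761 × 9.029 = 1.590 ft.
V₁ = q/y₁ = 49.54/1.590 = 31.16 ft/s.

V₁ = 31.16 ft/s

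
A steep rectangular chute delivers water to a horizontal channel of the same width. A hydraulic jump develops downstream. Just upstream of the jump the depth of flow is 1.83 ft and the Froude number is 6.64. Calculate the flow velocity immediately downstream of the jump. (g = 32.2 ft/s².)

V₂ = 5.72 ft/s

Fr₁ = 6.64 (given).
From the momentum equation for a rectangular channel, y₂/y₁ = ½[√(1 + 8Fr₁²) − 1] = ½[√353.7 − 1] = 8.90.
y₂ = 8.90 × 1.83 = 16.3 ft.
V₁ = Fr₁·√(g·y₁) = 6.64×√(32.2×1.83) = 51.0 ft/s; q = V₁·y₁ = 93.3 ft²/s.
V₂ = q/y₂ = 93.3/16.3 = 5.72 ft/s.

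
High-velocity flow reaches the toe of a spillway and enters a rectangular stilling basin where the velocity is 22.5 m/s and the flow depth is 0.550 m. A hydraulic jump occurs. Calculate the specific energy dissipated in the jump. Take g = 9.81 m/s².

ΔE = 18.9 m

Fr₁ = V₁/√(g·y₁) = 22.5/√(9.81×0.550) = 9.69.
Sequent-depth ratio: y₂/y₁ = ½[√(1 + 8Fr₁²) − 1] = ½[√751.6 − 1] = 13.2.
y₂ = 13.2 × 0.550 = 7.26 m.
q = V₁·y₁ = 22.5 × 0.550 = 12.4 m²/s. V₂ = q/y₂ = 12.4/7.26 = 1.70 m/s. E₁ = y₁ + V₁²/2g = 26.4 m; E₂ = y₂ + V₂²/2g = 7.41 m. ΔE = E₁ − E₂ = 18.9 m.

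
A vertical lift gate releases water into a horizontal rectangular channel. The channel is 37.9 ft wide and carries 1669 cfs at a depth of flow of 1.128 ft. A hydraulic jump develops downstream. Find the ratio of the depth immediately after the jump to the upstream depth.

y₂/y₁ = 8.675

q = Q/b = 1669/37.9 = 44.04 ft²/s; V₁ = q/y₁ = 39.04 ft/s. Fr₁ = V₁/√(g·y₁) = 6.478.
Conjugate-depth relation: y₂/y₁ = ½[√(1 + 8Fr₁²) − 1] = ½[√336.69 − 1] = 8.675.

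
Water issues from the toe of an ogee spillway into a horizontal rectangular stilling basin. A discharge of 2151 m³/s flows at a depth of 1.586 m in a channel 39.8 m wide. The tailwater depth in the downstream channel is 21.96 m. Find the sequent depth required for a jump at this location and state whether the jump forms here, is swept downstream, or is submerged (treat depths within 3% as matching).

q = Q/b = 2151/39.8 = 54.05 m²/s; V₁ = q/y₁ = 34.08 m/s. Fr₁ = V₁/√(g·y₁) = 8.639.
From the momentum equation for a rectangular channel, y₂/y₁ = ½[√(1 + 8Fr₁²) − 1] = ½[√598.07 − 1] = 11.73.
y₂ = 11.73 × 1.586 = 18.60 m.
Tailwater y_tw = 21.96 m: y_tw > y₂, so the jump is submerged.

y₂ = 18.60 m; the jump is submerged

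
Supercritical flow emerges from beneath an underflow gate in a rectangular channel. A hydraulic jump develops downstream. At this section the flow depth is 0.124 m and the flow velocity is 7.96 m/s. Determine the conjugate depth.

y₂ = 1.21 m

Fr₁ = V₁/√(g·y₁) = 7.96/√(9.81×0.124) = 7.22.
Sequent-depth ratio: y₂/y₁ = ½[√(1 + 8Fr₁²) − 1] = ½[√417.7 − 1] = 9.72.
y₂ = 9.72 × 0.124 = 1.21 m.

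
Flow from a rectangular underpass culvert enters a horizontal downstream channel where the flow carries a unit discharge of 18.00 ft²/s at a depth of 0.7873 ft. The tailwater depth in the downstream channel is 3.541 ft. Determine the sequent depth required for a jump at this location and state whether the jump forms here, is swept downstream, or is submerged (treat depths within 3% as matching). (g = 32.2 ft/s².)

y₂ = 4.677 ft; the jump is swept downstream

V₁ = q/y₁ = 18.00/0.7873 = 22.86 ft/s. Fr₁ = V₁/√(g·y₁) = 22.86/√(32.2×0.7873) = 4.541.
From the momentum equation for a rectangular channel, y₂/y₁ = ½[√(1 + 8Fr₁²) − 1] = ½[√165.95 − 1] = 5.941.
y₂ = 5.941 × 0.7873 = 4.677 ft.
Tailwater y_tw = 3.541 ft: y_tw < y₂, so the jump is swept downstream.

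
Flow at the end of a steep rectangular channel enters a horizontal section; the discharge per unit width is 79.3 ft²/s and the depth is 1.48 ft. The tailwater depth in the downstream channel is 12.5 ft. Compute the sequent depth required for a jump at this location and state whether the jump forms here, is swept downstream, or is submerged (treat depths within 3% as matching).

y₂ = 15.5 ft; the jump is swept downstream

V₁ = q/y₁ = 79.3/1.48 = 53.6 ft/s. Fr₁ = V₁/√(g·y₁) = 53.6/√(32.2×1.48) = 7.76.
From the momentum equation for a rectangular channel, y₂/y₁ = ½[√(1 + 8Fr₁²) − 1] = ½[√482.9 − 1] = 10.5.
y₂ = 10.5 × 1.48 = 15.5 ft.
Tailwater y_tw = 12.5 ft: y_tw < y₂, so the jump is swept downstream.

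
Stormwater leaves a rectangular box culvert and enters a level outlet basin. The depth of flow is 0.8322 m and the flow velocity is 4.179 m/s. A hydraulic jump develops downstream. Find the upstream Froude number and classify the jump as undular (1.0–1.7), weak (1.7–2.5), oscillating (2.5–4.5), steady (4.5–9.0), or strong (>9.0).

Fr₁ = V₁/√(g·y₁) = 4.179/√(9.81×0.8322) = 1.463.
Fr₁ = 1.463 lies in the undular range.

Fr₁ = 1.463; undular jump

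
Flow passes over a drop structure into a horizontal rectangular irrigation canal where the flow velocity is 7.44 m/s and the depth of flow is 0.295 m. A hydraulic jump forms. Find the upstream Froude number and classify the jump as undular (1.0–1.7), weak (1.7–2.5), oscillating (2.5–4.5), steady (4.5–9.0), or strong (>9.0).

Fr₁ = V₁/√(g·y₁) = 7.44/√(9.81×0.295) = 4.37.
Fr₁ = 4.37 lies in the oscillating range.

Fr₁ = 4.37; oscillating jump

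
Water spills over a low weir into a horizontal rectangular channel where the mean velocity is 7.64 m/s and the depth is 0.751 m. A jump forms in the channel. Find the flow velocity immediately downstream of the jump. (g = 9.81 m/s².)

Fr₁ = V₁/√(g·y₁) = 7.64/√(9.81×0.751) = 2.81.
From the momentum equation for a rectangular channel, y₂/y₁ = ½[√(1 + 8Fr₁²) − 1] = ½[√64.38 − 1] = 3.51.
y₂ = 3.51 × 0.751 = 2.64 m.
q = V₁·y₁ = 7.64 × 0.751 = 5.74 m²/s.
V₂ = q/y₂ = 5.74/2.64 = 2.18 m/s.

V₂ = 2.18 m/s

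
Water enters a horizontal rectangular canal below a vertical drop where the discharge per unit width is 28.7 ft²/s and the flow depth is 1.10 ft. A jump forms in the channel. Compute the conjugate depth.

y₂ = 6.29 ft

V₁ = q/y₁ = 28.7/1.10 = 26.1 ft/s. Fr₁ = V₁/√(g·y₁) = 26.1/√(32.2×1.10) = 4.38.
Bélanger equation: y₂/y₁ = ½[√(1 + 8Fr₁²) − 1] = ½[√154.8 − 1] = 5.72.
y₂ = 5.72 × 1.10 = 6.29 ft.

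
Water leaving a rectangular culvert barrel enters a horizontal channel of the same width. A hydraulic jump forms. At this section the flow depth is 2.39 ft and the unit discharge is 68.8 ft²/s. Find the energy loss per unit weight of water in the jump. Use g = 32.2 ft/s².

V₁ = q/y₁ = 68.8/2.39 = 28.8 ft/s. Fr₁ = V₁/√(g·y₁) = 28.8/√(32.2×2.39) = 3.28.
Bélanger equation: y₂/y₁ = ½[√(1 + 8Fr₁²) − 1] = ½[√87.14 − 1] = 4.17.
y₂ = 4.17 × 2.39 = 9.96 ft.
V₂ = q/y₂ = 68.8/9.96 = 6.91 ft/s. E₁ = y₁ + V₁²/2g = 15.3 ft; E₂ = y₂ + V₂²/2g = 10.7 ft. ΔE = E₁ − E₂ = 4.56 ft.

ΔE = 4.56 ft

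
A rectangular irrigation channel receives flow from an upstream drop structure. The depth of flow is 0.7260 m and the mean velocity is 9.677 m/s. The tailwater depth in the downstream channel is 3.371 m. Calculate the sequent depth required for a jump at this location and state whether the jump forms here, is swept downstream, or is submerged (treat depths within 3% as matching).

y₂ = 3.378 m; the jump forms here

Fr₁ = V₁/√(g·y₁) = 9.677/√(9.81×0.7260) = 3.626.
Sequent-depth ratio: y₂/y₁ = ½[√(1 + 8Fr₁²) − 1] = ½[√106.19 − 1] = 4.652.
y₂ = 4.652 × 0.7260 = 3.378 m.
Tailwater y_tw = 3.371 m: y_tw ≈ y₂, so the jump forms here.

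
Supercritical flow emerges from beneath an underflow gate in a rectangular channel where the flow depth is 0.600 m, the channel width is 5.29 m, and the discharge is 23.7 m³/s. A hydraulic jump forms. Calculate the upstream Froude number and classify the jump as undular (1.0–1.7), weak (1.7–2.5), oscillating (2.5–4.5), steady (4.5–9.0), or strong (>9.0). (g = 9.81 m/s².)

Fr₁ = 3.08; oscillating jump

q = Q/b = 23.7/5.29 = 4.48 m²/s; V₁ = q/y₁ = 7.47 m/s. Fr₁ = V₁/√(g·y₁) = 3.08.
Fr₁ = 3.08 lies in the oscillating range.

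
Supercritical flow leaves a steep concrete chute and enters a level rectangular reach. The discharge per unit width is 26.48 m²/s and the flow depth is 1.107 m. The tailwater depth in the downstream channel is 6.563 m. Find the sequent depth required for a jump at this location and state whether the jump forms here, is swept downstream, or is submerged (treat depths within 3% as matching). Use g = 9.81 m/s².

y₂ = 10.82 m; the jump is swept downstream

V₁ = q/y₁ = 26.48/1.107 = 23.92 m/s. Fr₁ = V₁/√(g·y₁) = 23.92/√(9.81×1.107) = 7.259.
Bélanger equation: y₂/y₁ = ½[√(1 + 8Fr₁²) − 1] = ½[√422.52 − 1] = 9.778.
y₂ = 9.778 × 1.107 = 10.82 m.
Tailwater y_tw = 6.563 m: y_tw < y₂, so the jump is swept downstream.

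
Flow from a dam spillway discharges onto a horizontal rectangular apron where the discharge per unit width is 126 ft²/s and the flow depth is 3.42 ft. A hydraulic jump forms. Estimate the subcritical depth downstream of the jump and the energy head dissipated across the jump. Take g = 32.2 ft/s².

V₁ = q/y₁ = 126/3.42 = 36.8 ft/s. Fr₁ = V₁/√(g·y₁) = 36.8/√(32.2×3.42) = 3.51.
From the momentum equation for a rectangular channel, y₂/y₁ = ½[√(1 + 8Fr₁²) − 1] = ½[√99.60 − 1] = 4.49.
y₂ = 4.49 × 3.42 = 15.4 ft.
V₂ = q/y₂ = 126/15.4 = 8.21 ft/s. E₁ = y₁ + V₁²/2g = 24.5 ft; E₂ = y₂ + V₂²/2g = 16.4 ft. ΔE = E₁ − E₂ = 8.10 ft.

y₂ = 15.4 ft; ΔE = 8.10 ft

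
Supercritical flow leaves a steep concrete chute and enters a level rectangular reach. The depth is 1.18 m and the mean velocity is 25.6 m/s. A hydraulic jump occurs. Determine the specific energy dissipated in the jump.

Fr₁ = V₁/√(g·y₁) = 25.6/√(9.81×1.18) = 7.52.
Bélanger equation: y₂/y₁ = ½[√(1 + 8Fr₁²) − 1] = ½[√453.9 − 1] = 10.2.
y₂ = 10.2 × 1.18 = 12.0 m.
Head loss: ΔE = (y₂ − y₁)³/(4y₁y₂) = (12.0 − 1.18)³/(4×1.18×12.0) = 1260/56.5 = 22.3 m.

ΔE = 22.3 m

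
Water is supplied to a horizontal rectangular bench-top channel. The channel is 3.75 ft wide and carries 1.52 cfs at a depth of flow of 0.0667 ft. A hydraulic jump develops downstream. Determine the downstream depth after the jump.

y₂ = 0.359 ft

q = Q/b = 1.52/3.75 = 0.405 ft²/s; V₁ = q/y₁ = 6.08 ft/s. Fr₁ = V₁/√(g·y₁) = 4.15.
By Bélanger, y₂/y₁ = ½[√(1 + 8Fr₁²) − 1] = ½[√138.6 − 1] = 5.39.
y₂ = 5.39 × 0.0667 = 0.359 ft.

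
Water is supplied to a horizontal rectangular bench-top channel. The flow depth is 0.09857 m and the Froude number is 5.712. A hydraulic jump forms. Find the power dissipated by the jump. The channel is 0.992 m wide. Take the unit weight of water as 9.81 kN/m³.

P = 5.012 kW

Fr₁ = 5.712 (given).
Sequent-depth ratio: y₂/y₁ = ½[√(1 + 8Fr₁²) − 1] = ½[√262.02 − 1] = 7.593.
y₂ = 7.593 × 0.09857 = 0.7485 m.
V₁ = Fr₁·√(g·y₁) = 5.712×√(9.81×0.09857) = 5.617 m/s; q = V₁·y₁ = 0.5537 m²/s. V₂ = q/y₂ = 0.5537/0.7485 = 0.7397 m/s. E₁ = y₁ + V₁²/2g = 1.707 m; E₂ = y₂ + V₂²/2g = 0.7764 m. ΔE = E₁ − E₂ = 0.9302 m.
Q = q·b = 0.5537 × 0.992 = 0.5492 m³/s. P = γ·Q·ΔE = 9.81 × 0.5492 × 0.9302 = 5.012 kW.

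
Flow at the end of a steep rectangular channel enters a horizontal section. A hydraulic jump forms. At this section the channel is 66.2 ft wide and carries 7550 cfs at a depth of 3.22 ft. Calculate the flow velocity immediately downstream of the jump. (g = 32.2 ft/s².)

q = Q/b = 7550/66.2 = 114 ft²/s; V₁ = q/y₁ = 35.4 ft/s. Fr₁ = V₁/√(g·y₁) = 3.48.
Conjugate-depth relation: y₂/y₁ = ½[√(1 + 8Fr₁²) − 1] = ½[√97.79 − 1] = 4.44.
y₂ = 4.44 × 3.22 = 14.3 ft.
V₂ = q/y₂ = 114/14.3 = 7.97 ft/s.

V₂ = 7.97 ft/s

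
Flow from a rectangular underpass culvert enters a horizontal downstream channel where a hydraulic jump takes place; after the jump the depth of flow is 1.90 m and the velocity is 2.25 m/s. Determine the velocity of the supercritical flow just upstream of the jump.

Fr₂ = V₂/√(g·y₂) = 2.25/√(9.81×1.90) = 0.521.
From the momentum equation (using Fr₂), y₁/y₂ = ½[√(1 + 8Fr₂²) − 1] = ½[√3.173 − 1] = 0.391.
y₁ = 0.391 × 1.90 = 0.742 m.
V₁ = q/y₁ = 4.27/0.742 = 5.76 m/s.

V₁ = 5.76 m/s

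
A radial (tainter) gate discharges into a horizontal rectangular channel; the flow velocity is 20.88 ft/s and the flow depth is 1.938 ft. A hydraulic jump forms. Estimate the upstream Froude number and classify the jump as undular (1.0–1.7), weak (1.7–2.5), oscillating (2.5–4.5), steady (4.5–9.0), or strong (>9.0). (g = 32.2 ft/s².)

Fr₁ = 2.643; oscillating jump

Fr₁ = V₁/√(g·y₁) = 20.88/√(32.2×1.938) = 2.643.
Fr₁ = 2.643 lies in the oscillating range.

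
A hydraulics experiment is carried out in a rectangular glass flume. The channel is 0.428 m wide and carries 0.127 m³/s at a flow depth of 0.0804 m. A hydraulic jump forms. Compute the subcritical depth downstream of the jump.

y₂ = 0.434 m

q = Q/b = 0.127/0.428 = 0.297 m²/s; V₁ = q/y₁ = 3.69 m/s. Fr₁ = V₁/√(g·y₁) = 4.16.
Sequent-depth ratio: y₂/y₁ = ½[√(1 + 8Fr₁²) − 1] = ½[√139.2 − 1] = 5.40.
y₂ = 5.40 × 0.0804 = 0.434 m.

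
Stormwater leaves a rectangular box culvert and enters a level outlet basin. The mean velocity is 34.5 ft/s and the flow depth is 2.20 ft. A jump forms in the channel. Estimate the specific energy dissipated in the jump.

Fr₁ = V₁/√(g·y₁) = 34.5/√(32.2×2.20) = 4.10.
By Bélanger, y₂/y₁ = ½[√(1 + 8Fr₁²) − 1] = ½[√135.4 − 1] = 5.32.
y₂ = 5.32 × 2.20 = 11.7 ft.
Head loss: ΔE = (y₂ − y₁)³/(4y₁y₂) = (11.7 − 2.20)³/(4×2.20×11.7) = 858/103 = 8.33 ft.

ΔE = 8.33 ft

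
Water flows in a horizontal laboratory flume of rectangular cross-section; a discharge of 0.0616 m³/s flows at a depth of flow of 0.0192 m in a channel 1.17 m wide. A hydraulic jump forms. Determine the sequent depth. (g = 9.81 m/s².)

y₂ = 0.162 m

q = Q/b = 0.0616/1.17 = 0.0526 m²/s; V₁ = q/y₁ = 2.74 m/s. Fr₁ = V₁/√(g·y₁) = 6.32.
Sequent-depth ratio: y₂/y₁ = ½[√(1 + 8Fr₁²) − 1] = ½[√320.4 − 1] = 8.45.
y₂ = 8.45 × 0.0192 = 0.162 m.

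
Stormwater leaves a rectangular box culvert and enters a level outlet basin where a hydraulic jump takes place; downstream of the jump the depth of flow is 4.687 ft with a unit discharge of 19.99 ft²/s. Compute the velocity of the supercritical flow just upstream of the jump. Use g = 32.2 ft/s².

V₁ = 21.24 ft/s

V₂ = q/y₂ = 19.99/4.687 = 4.265 ft/s; Fr₂ = V₂/√(g·y₂) = 0.3472.
The Bélanger relation is symmetric: y₁/y₂ = ½[√(1 + 8Fr₂²) − 1] = ½[√1.9642 − 1] = 0.2008.
y₁ = 0.2008 × 4.687 = 0.9409 ft.
V₁ = q/y₁ = 19.99/0.9409 = 21.24 ft/s.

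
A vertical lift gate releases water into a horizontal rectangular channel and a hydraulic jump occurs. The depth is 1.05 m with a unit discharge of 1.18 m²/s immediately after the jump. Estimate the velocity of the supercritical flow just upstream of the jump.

V₁ = 5.52 m/s

V₂ = q/y₂ = 1.18/1.05 = 1.12 m/s; Fr₂ = V₂/√(g·y₂) = 0.350.
The Bélanger relation is symmetric: y₁/y₂ = ½[√(1 + 8Fr₂²) − 1] = ½[√1.981 − 1] = 0.204.
y₁ = 0.204 × 1.05 = 0.214 m.
V₁ = q/y₁ = 1.18/0.214 = 5.52 m/s.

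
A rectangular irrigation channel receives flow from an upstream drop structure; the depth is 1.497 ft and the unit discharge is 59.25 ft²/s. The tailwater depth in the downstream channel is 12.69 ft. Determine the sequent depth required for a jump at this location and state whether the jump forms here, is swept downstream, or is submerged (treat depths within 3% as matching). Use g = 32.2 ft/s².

V₁ = q/y₁ = 59.25/1.497 = 39.58 ft/s. Fr₁ = V₁/√(g·y₁) = 39.58/√(32.2×1.497) = 5.701.
Bélanger equation: y₂/y₁ = ½[√(1 + 8Fr₁²) − 1] = ½[√260.98 − 1] = 7.577.
y₂ = 7.577 × 1.497 = 11.34 ft.
Tailwater y_tw = 12.69 ft: y_tw > y₂, so the jump is submerged.

y₂ = 11.34 ft; the jump is submerged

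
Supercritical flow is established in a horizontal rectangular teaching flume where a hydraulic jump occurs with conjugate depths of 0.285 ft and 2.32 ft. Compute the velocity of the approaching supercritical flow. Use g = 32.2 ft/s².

V₁ = 18.5 ft/s

For a rectangular channel the momentum equation gives q² = ½·g·y₁·y₂·(y₁ + y₂) = ½×32.2×0.285×2.32×2.60 = 27.7.
q = √27.7 = 5.27 ft²/s.
V₁ = q/y₁ = 5.27/0.285 = 18.5 ft/s.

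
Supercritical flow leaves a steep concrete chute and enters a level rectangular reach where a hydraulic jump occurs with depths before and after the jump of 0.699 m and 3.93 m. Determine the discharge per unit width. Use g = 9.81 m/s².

For a rectangular channel the momentum equation gives q² = ½·g·y₁·y₂·(y₁ + y₂) = ½×9.81×0.699×3.93×4.63 = 62.4.
q = √62.4 = 7.90 m²/s.

q = 7.90 m²/s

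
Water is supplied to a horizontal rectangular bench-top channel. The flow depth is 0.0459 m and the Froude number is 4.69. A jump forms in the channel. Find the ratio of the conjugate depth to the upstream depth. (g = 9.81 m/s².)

y₂/y₁ = 6.15

Fr₁ = 4.69 (given).
Bélanger equation: y₂/y₁ = ½[√(1 + 8Fr₁²) − 1] = ½[√177.0 − 1] = 6.15.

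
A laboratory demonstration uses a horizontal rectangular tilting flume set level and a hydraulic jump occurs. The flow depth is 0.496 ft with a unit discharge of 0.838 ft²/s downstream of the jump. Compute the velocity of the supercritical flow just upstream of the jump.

V₁ = 6.05 ft/s

V₂ = q/y₂ = 0.838/0.496 = 1.69 ft/s; Fr₂ = V₂/√(g·y₂) = 0.423.
Since the conjugate-depth ratio holds either way, y₁/y₂ = ½[√(1 + 8Fr₂²) − 1] = ½[√2.430 − 1] = 0.279.
y₁ = 0.279 × 0.496 = 0.139 ft.
V₁ = q/y₁ = 0.838/0.139 = 6.05 ft/s.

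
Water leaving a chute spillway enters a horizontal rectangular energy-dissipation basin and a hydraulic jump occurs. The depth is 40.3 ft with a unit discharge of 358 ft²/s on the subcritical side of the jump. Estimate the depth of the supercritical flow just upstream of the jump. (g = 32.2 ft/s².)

V₂ = q/y₂ = 358/40.3 = 8.88 ft/s; Fr₂ = V₂/√(g·y₂) = 0.247.
Applying the sequent-depth relation in reverse, y₁/y₂ = ½[√(1 + 8Fr₂²) − 1] = ½[√1.487 − 1] = 0.110.
y₁ = 0.110 × 40.3 = 4.42 ft.

y₁ = 4.42 ft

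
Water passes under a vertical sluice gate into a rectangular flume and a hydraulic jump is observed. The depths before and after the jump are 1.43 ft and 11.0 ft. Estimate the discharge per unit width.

For a rectangular channel the momentum equation gives q² = ½·g·y₁·y₂·(y₁ + y₂) = ½×32.2×1.43×11.0×12.4 = 3148.
q = √3148 = 56.1 ft²/s.

q = 56.1 ft²/s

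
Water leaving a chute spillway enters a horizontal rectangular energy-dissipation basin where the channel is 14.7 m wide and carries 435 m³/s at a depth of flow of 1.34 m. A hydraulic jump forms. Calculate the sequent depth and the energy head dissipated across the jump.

q = Q/b = 435/14.7 = 29.6 m²/s; V₁ = q/y₁ = 22.1 m/s. Fr₁ = V₁/√(g·y₁) = 6.09.
From the momentum equation for a rectangular channel, y₂/y₁ = ½[√(1 + 8Fr₁²) − 1] = ½[√297.8 − 1] = 8.13.
y₂ = 8.13 × 1.34 = 10.9 m.
Head loss: ΔE = (y₂ − y₁)³/(4y₁y₂) = (10.9 − 1.34)³/(4×1.34×10.9) = 872/58.4 = 14.9 m.

y₂ = 10.9 m; ΔE = 14.9 m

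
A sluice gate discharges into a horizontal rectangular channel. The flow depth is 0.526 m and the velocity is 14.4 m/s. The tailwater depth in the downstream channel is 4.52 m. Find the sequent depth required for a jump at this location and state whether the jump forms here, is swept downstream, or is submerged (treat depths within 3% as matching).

y₂ = 4.46 m; the jump forms here

Fr₁ = V₁/√(g·y₁) = 14.4/√(9.81×0.526) = 6.34.
Sequent-depth ratio: y₂/y₁ = ½[√(1 + 8Fr₁²) − 1] = ½[√322.5 − 1] = 8.48.
y₂ = 8.48 × 0.526 = 4.46 m.
Tailwater y_tw = 4.52 m: y_tw ≈ y₂, so the jump forms here.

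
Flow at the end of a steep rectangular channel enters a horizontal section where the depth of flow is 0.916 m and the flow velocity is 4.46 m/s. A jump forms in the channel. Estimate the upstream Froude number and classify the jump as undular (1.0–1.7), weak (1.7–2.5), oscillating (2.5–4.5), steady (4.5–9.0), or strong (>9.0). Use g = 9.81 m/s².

Fr₁ = 1.49; undular jump

Fr₁ = V₁/√(g·y₁) = 4.46/√(9.81×0.916) = 1.49.
Fr₁ = 1.49 lies in the undular range.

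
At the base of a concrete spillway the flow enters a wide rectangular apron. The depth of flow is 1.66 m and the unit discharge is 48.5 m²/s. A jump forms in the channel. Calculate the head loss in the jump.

V₁ = q/y₁ = 48.5/1.66 = 29.2 m/s. Fr₁ = V₁/√(g·y₁) = 29.2/√(9.81×1.66) = 7.24.
Conjugate-depth relation: y₂/y₁ = ½[√(1 + 8Fr₁²) − 1] = ½[√420.4 − 1] = 9.75.
y₂ = 9.75 × 1.66 = 16.2 m.
Head loss: ΔE = (y₂ − y₁)³/(4y₁y₂) = (16.2 − 1.66)³/(4×1.66×16.2) = 3066/107 = 28.5 m.

ΔE = 28.5 m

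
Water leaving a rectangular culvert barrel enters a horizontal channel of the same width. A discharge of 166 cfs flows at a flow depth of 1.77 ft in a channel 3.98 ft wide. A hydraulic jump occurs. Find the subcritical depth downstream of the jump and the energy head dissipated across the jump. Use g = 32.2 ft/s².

y₂ = 6.98 ft; ΔE = 2.86 ft

q = Q/b = 166/3.98 = 41.7 ft²/s; V₁ = q/y₁ = 23.6 ft/s. Fr₁ = V₁/√(g·y₁) = 3.12.
From the momentum equation for a rectangular channel, y₂/y₁ = ½[√(1 + 8Fr₁²) − 1] = ½[√78.94 − 1] = 3.94.
y₂ = 3.94 × 1.77 = 6.98 ft.
Head loss: ΔE = (y₂ − y₁)³/(4y₁y₂) = (6.98 − 1.77)³/(4×1.77×6.98) = 141/49.4 = 2.86 ft.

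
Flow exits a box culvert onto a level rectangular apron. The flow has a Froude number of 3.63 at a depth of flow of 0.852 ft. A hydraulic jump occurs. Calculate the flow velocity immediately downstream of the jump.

V₂ = 4.08 ft/s

Fr₁ = 3.63 (given).
From the momentum equation for a rectangular channel, y₂/y₁ = ½[√(1 + 8Fr₁²) − 1] = ½[√106.4 − 1] = 4.66.
y₂ = 4.66 × 0.852 = 3.97 ft.
V₁ = Fr₁·√(g·y₁) = 3.63×√(32.2×0.852) = 19.0 ft/s; q = V₁·y₁ = 16.2 ft²/s.
V₂ = q/y₂ = 16.2/3.97 = 4.08 ft/s.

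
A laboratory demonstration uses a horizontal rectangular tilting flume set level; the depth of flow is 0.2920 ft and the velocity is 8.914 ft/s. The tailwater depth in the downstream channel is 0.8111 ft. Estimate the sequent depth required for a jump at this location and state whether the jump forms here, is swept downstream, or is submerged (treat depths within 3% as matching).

y₂ = 1.063 ft; the jump is swept downstream

Fr₁ = V₁/√(g·y₁) = 8.914/√(32.2×0.2920) = 2.907.
Sequent-depth ratio: y₂/y₁ = ½[√(1 + 8Fr₁²) − 1] = ½[√68.608 − 1] = 3.641.
y₂ = 3.641 × 0.2920 = 1.063 ft.
Tailwater y_tw = 0.8111 ft: y_tw < y₂, so the jump is swept downstream.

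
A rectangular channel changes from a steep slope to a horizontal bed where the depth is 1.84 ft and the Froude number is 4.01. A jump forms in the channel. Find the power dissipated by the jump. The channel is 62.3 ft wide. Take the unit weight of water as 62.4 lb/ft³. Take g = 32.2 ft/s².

Fr₁ = 4.01 (given).
Bélanger equation: y₂/y₁ = ½[√(1 + 8Fr₁²) − 1] = ½[√129.6 − 1] = 5.19.
y₂ = 5.19 × 1.84 = 9.56 ft.
V₁ = Fr₁·√(g·y₁) = 4.01×√(32.2×1.84) = 30.9 ft/s; q = V₁·y₁ = 56.8 ft²/s. V₂ = q/y₂ = 56.8/9.56 = 5.94 ft/s. E₁ = y₁ + V₁²/2g = 16.6 ft; E₂ = y₂ + V₂²/2g = 10.1 ft. ΔE = E₁ − E₂ = 6.53 ft.
Q = q·b = 56.8 × 62.3 = 3538 cfs. P = γ·Q·ΔE/550 = 62.4 × 3538 × 6.53 / 550 = 2621 hp.

P = 2621 hp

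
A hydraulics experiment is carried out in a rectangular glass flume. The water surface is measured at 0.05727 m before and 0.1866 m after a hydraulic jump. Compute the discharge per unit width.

q = 0.1131 m²/s

For a rectangular channel the momentum equation gives q² = ½·g·y₁·y₂·(y₁ + y₂) = ½×9.81×0.05727×0.1866×0.2439 = 0.01278.
q = √0.01278 = 0.1131 m²/s.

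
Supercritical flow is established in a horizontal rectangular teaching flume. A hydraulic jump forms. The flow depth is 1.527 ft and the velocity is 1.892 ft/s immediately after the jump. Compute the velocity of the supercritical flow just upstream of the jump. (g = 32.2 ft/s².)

Fr₂ = V₂/√(g·y₂) = 1.892/√(32.2×1.527) = 0.2698.
Since the conjugate-depth ratio holds either way, y₁/y₂ = ½[√(1 + 8Fr₂²) − 1] = ½[√1.5824 − 1] = 0.1290.
y₁ = 0.1290 × 1.527 = 0.1969 ft.
V₁ = q/y₁ = 2.889/0.1969 = 14.67 ft/s.

V₁ = 14.67 ft/s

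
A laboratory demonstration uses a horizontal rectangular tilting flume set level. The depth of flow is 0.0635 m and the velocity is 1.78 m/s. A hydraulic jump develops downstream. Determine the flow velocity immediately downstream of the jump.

V₂ = 0.652 m/s

Fr₁ = V₁/√(g·y₁) = 1.78/√(9.81×0.0635) = 2.26.
From the momentum equation for a rectangular channel, y₂/y₁ = ½[√(1 + 8Fr₁²) − 1] = ½[√41.69 − 1] = 2.73.
y₂ = 2.73 × 0.0635 = 0.173 m.
q = V₁·y₁ = 1.78 × 0.0635 = 0.113 m²/s.
V₂ = q/y₂ = 0.113/0.173 = 0.652 m/s.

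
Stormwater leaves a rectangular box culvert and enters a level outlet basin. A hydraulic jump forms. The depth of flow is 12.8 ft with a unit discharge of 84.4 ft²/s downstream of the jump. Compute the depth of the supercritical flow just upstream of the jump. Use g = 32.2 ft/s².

V₂ = q/y₂ = 84.4/12.8 = 6.59 ft/s; Fr₂ = V₂/√(g·y₂) = 0.325.
The Bélanger relation is symmetric: y₁/y₂ = ½[√(1 + 8Fr₂²) − 1] = ½[√1.844 − 1] = 0.179.
y₁ = 0.179 × 12.8 = 2.29 ft.

y₁ = 2.29 ft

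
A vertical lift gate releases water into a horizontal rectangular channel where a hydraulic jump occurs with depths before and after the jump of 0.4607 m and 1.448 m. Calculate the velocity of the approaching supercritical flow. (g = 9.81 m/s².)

V₁ = 5.425 m/s

For a rectangular channel the momentum equation gives q² = ½·g·y₁·y₂·(y₁ + y₂) = ½×9.81×0.4607×1.448×1.909 = 6.245.
q = √6.245 = 2.499 m²/s.
V₁ = q/y₁ = 2.499/0.4607 = 5.425 m/s.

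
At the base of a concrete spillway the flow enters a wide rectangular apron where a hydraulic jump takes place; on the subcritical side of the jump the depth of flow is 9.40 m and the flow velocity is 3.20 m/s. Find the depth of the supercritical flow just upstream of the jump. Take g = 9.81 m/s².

Fr₂ = V₂/√(g·y₂) = 3.20/√(9.81×9.40) = 0.333.
The Bélanger relation is symmetric: y₁/y₂ = ½[√(1 + 8Fr₂²) − 1] = ½[√1.888 − 1] = 0.187.
y₁ = 0.187 × 9.40 = 1.76 m.

y₁ = 1.76 m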